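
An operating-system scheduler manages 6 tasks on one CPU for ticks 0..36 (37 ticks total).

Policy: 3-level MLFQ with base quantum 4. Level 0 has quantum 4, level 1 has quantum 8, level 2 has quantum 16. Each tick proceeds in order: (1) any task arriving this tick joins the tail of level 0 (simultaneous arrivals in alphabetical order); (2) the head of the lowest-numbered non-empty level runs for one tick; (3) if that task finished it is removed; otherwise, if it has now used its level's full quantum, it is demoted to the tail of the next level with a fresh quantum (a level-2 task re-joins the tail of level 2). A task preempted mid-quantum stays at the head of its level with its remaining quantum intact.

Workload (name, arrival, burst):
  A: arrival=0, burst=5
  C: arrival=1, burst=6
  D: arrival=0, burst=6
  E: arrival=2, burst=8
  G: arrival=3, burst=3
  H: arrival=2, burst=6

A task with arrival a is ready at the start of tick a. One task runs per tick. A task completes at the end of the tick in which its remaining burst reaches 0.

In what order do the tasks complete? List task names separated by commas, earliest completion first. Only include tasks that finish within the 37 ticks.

t=0: L0/L1/L2 = AD/-/- → run A
t=1: L0/L1/L2 = ADC/-/- → run A
t=2: L0/L1/L2 = ADCEH/-/- → run A
t=3: L0/L1/L2 = ADCEHG/-/- → run A
t=4: L0/L1/L2 = DCEHG/A/- → run D
t=5: L0/L1/L2 = DCEHG/A/- → run D
t=6: L0/L1/L2 = DCEHG/A/- → run D
t=7: L0/L1/L2 = DCEHG/A/- → run D
t=8: L0/L1/L2 = CEHG/AD/- → run C
t=9: L0/L1/L2 = CEHG/AD/- → run C
t=10: L0/L1/L2 = CEHG/AD/- → run C
t=11: L0/L1/L2 = CEHG/AD/- → run C
t=12: L0/L1/L2 = EHG/ADC/- → run E
t=13: L0/L1/L2 = EHG/ADC/- → run E
t=14: L0/L1/L2 = EHG/ADC/- → run E
t=15: L0/L1/L2 = EHG/ADC/- → run E
t=16: L0/L1/L2 = HG/ADCE/- → run H
t=17: L0/L1/L2 = HG/ADCE/- → run H
t=18: L0/L1/L2 = HG/ADCE/- → run H
t=19: L0/L1/L2 = HG/ADCE/- → run H
t=20: L0/L1/L2 = G/ADCEH/- → run G
t=21: L0/L1/L2 = G/ADCEH/- → run G
t=22: L0/L1/L2 = G/ADCEH/- → run G
t=23: L0/L1/L2 = -/ADCEH/- → run A
t=24: L0/L1/L2 = -/DCEH/- → run D
t=25: L0/L1/L2 = -/DCEH/- → run D
t=26: L0/L1/L2 = -/CEH/- → run C
t=27: L0/L1/L2 = -/CEH/- → run C
t=28: L0/L1/L2 = -/EH/- → run E
t=29: L0/L1/L2 = -/EH/- → run E
t=30: L0/L1/L2 = -/EH/- → run E
t=31: L0/L1/L2 = -/EH/- → run E
t=32: L0/L1/L2 = -/H/- → run H
t=33: L0/L1/L2 = -/H/- → run H
t=34: (idle)
t=35: (idle)
t=36: (idle)

completion order = G, A, D, C, E, H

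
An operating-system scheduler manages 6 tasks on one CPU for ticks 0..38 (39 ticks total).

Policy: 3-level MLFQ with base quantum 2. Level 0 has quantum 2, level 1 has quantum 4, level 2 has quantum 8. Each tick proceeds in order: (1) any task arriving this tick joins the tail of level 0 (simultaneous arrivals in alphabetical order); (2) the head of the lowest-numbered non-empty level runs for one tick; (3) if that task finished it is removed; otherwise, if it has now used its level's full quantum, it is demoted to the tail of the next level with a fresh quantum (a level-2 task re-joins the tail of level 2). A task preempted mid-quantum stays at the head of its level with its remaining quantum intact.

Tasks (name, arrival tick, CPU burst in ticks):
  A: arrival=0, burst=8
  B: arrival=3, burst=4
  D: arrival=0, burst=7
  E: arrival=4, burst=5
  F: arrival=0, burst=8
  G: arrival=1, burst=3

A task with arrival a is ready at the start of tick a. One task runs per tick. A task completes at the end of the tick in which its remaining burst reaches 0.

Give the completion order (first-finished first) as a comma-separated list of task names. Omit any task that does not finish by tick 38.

t=0: L0/L1/L2 = ADF/-/- → run A
t=1: L0/L1/L2 = ADFG/-/- → run A
t=2: L0/L1/L2 = DFG/A/- → run D
t=3: L0/L1/L2 = DFGB/A/- → run D
t=4: L0/L1/L2 = FGBE/AD/- → run F
t=5: L0/L1/L2 = FGBE/AD/- → run F
t=6: L0/L1/L2 = GBE/ADF/- → run G
t=7: L0/L1/L2 = GBE/ADF/- → run G
t=8: L0/L1/L2 = BE/ADFG/- → run B
t=9: L0/L1/L2 = BE/ADFG/- → run B
t=10: L0/L1/L2 = E/ADFGB/- → run E
t=11: L0/L1/L2 = E/ADFGB/- → run E
t=12: L0/L1/L2 = -/ADFGBE/- → run A
t=13: L0/L1/L2 = -/ADFGBE/- → run A
t=14: L0/L1/L2 = -/ADFGBE/- → run A
t=15: L0/L1/L2 = -/ADFGBE/- → run A
t=16: L0/L1/L2 = -/DFGBE/A → run D
t=17: L0/L1/L2 = -/DFGBE/A → run D
t=18: L0/L1/L2 = -/DFGBE/A → run D
t=19: L0/L1/L2 = -/DFGBE/A → run D
t=20: L0/L1/L2 = -/FGBE/AD → run F
t=21: L0/L1/L2 = -/FGBE/AD → run F
t=22: L0/L1/L2 = -/FGBE/AD → run F
t=23: L0/L1/L2 = -/FGBE/AD → run F
t=24: L0/L1/L2 = -/GBE/ADF → run G
t=25: L0/L1/L2 = -/BE/ADF → run B
t=26: L0/L1/L2 = -/BE/ADF → run B
t=27: L0/L1/L2 = -/E/ADF → run E
t=28: L0/L1/L2 = -/E/ADF → run E
t=29: L0/L1/L2 = -/E/ADF → run E
t=30: L0/L1/L2 = -/-/ADF → run A
t=31: L0/L1/L2 = -/-/ADF → run A
t=32: L0/L1/L2 = -/-/DF → run D
t=33: L0/L1/L2 = -/-/F → run F
t=34: L0/L1/L2 = -/-/F → run F
t=35: (idle)
t=36: (idle)
t=37: (idle)
t=38: (idle)

completion order = G, B, E, A, D, F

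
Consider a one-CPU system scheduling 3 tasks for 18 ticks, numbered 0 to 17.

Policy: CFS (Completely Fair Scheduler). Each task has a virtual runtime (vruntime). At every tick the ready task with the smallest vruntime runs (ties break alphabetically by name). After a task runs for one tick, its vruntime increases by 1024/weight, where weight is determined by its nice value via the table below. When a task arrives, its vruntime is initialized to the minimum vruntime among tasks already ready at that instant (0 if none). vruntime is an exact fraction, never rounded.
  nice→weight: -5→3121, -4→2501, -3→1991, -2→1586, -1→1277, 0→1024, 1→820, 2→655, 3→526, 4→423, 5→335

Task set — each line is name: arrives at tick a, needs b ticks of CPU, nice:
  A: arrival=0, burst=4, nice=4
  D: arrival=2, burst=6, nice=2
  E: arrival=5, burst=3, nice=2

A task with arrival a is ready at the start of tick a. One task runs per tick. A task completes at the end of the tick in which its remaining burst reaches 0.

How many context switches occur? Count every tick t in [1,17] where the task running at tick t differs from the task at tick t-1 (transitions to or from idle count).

context switches = 9

t=0: vr[A=0] → run A
t=1: vr[A=1024/423] → run A
t=2: vr[A=2048/423 D=2048/423] → run A
t=3: vr[A=1024/141 D=2048/423] → run D
t=4: vr[A=1024/141 D=1774592/277065] → run D
t=5: vr[A=1024/141 D=2207744/277065 E=1024/141] → run A
t=6: vr[D=2207744/277065 E=1024/141] → run E
t=7: vr[D=2207744/277065 E=815104/92355] → run D
t=8: vr[D=2640896/277065 E=815104/92355] → run E
t=9: vr[D=2640896/277065 E=959488/92355] → run D
t=10: vr[D=3074048/277065 E=959488/92355] → run E
t=11: vr[D=3074048/277065] → run D
t=12: vr[D=701440/55413] → run D
t=13: (idle)
t=14: (idle)
t=15: (idle)
t=16: (idle)
t=17: (idle)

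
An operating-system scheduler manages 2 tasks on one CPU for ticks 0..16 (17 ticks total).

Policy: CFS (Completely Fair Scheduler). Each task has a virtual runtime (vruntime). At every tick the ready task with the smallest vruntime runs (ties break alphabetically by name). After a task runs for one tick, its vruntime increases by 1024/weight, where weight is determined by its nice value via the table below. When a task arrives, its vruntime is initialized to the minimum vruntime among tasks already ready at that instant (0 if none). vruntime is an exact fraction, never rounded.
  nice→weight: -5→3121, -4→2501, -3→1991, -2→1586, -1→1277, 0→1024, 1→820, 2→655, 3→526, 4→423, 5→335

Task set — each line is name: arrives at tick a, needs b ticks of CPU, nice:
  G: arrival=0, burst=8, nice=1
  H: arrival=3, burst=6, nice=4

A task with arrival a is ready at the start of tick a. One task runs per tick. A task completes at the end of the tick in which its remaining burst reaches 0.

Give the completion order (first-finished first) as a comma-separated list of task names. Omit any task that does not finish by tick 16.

t=0: vr[G=0] → run G
t=1: vr[G=256/205] → run G
t=2: vr[G=512/205] → run G
t=3: vr[G=768/205 H=768/205] → run G
t=4: vr[G=1024/205 H=768/205] → run H
t=5: vr[G=1024/205 H=534784/86715] → run G
t=6: vr[G=256/41 H=534784/86715] → run H
t=7: vr[G=256/41 H=744704/86715] → run G
t=8: vr[G=1536/205 H=744704/86715] → run G
t=9: vr[G=1792/205 H=744704/86715] → run H
t=10: vr[G=1792/205 H=318208/28905] → run G
t=11: vr[H=318208/28905] → run H
t=12: vr[H=1164544/86715] → run H
t=13: vr[H=1374464/86715] → run H
t=14: (idle)
t=15: (idle)
t=16: (idle)

completion order = G, H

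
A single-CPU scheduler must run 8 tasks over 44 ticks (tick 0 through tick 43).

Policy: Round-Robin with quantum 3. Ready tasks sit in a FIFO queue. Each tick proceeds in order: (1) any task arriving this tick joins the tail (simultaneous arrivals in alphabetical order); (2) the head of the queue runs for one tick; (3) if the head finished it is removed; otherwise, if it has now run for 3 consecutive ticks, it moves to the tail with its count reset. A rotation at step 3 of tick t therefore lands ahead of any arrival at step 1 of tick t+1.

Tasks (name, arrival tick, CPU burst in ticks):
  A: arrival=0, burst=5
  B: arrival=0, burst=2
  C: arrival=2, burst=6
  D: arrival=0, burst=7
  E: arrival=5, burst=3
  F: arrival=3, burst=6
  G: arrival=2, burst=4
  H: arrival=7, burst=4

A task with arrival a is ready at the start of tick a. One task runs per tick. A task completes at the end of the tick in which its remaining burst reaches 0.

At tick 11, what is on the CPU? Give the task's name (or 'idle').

running at tick 11 = G

t=0: queue=[A,B,D] q_used=0 → run A
t=1: queue=[A,B,D] q_used=1 → run A
t=2: queue=[A,B,D,C,G] q_used=2 → run A
t=3: queue=[B,D,C,G,A,F] q_used=0 → run B
t=4: queue=[B,D,C,G,A,F] q_used=1 → run B
t=5: queue=[D,C,G,A,F,E] q_used=0 → run D
t=6: queue=[D,C,G,A,F,E] q_used=1 → run D
t=7: queue=[D,C,G,A,F,E,H] q_used=2 → run D
t=8: queue=[C,G,A,F,E,H,D] q_used=0 → run C
t=9: queue=[C,G,A,F,E,H,D] q_used=1 → run C
t=10: queue=[C,G,A,F,E,H,D] q_used=2 → run C
t=11: queue=[G,A,F,E,H,D,C] q_used=0 → run G
t=12: queue=[G,A,F,E,H,D,C] q_used=1 → run G
t=13: queue=[G,A,F,E,H,D,C] q_used=2 → run G
t=14: queue=[A,F,E,H,D,C,G] q_used=0 → run A
t=15: queue=[A,F,E,H,D,C,G] q_used=1 → run A
t=16: queue=[F,E,H,D,C,G] q_used=0 → run F
t=17: queue=[F,E,H,D,C,G] q_used=1 → run F
t=18: queue=[F,E,H,D,C,G] q_used=2 → run F
t=19: queue=[E,H,D,C,G,F] q_used=0 → run E
t=20: queue=[E,H,D,C,G,F] q_used=1 → run E
t=21: queue=[E,H,D,C,G,F] q_used=2 → run E
t=22: queue=[H,D,C,G,F] q_used=0 → run H
t=23: queue=[H,D,C,G,F] q_used=1 → run H
t=24: queue=[H,D,C,G,F] q_used=2 → run H
t=25: queue=[D,C,G,F,H] q_used=0 → run D
t=26: queue=[D,C,G,F,H] q_used=1 → run D
t=27: queue=[D,C,G,F,H] q_used=2 → run D
t=28: queue=[C,G,F,H,D] q_used=0 → run C
t=29: queue=[C,G,F,H,D] q_used=1 → run C
t=30: queue=[C,G,F,H,D] q_used=2 → run C
t=31: queue=[G,F,H,D] q_used=0 → run G
t=32: queue=[F,H,D] q_used=0 → run F
t=33: queue=[F,H,D] q_used=1 → run F
t=34: queue=[F,H,D] q_used=2 → run F
t=35: queue=[H,D] q_used=0 → run H
t=36: queue=[D] q_used=0 → run D
t=37: (idle)
t=38: (idle)
t=39: (idle)
t=40: (idle)
t=41: (idle)
t=42: (idle)
t=43: (idle)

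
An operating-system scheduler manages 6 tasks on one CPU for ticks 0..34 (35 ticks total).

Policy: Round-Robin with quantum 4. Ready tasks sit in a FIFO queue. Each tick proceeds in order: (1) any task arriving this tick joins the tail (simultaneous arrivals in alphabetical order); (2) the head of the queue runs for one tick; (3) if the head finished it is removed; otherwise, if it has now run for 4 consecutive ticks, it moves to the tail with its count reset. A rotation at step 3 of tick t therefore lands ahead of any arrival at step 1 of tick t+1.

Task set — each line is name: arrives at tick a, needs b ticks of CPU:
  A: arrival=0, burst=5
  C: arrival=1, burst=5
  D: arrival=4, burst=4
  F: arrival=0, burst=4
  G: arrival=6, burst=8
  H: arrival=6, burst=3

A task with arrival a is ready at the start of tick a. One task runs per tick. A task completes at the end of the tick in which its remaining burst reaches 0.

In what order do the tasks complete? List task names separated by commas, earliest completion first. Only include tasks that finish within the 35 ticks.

t=0: queue=[A,F] q_used=0 → run A
t=1: queue=[A,F,C] q_used=1 → run A
t=2: queue=[A,F,C] q_used=2 → run A
t=3: queue=[A,F,C] q_used=3 → run A
t=4: queue=[F,C,A,D] q_used=0 → run F
t=5: queue=[F,C,A,D] q_used=1 → run F
t=6: queue=[F,C,A,D,G,H] q_used=2 → run F
t=7: queue=[F,C,A,D,G,H] q_used=3 → run F
t=8: queue=[C,A,D,G,H] q_used=0 → run C
t=9: queue=[C,A,D,G,H] q_used=1 → run C
t=10: queue=[C,A,D,G,H] q_used=2 → run C
t=11: queue=[C,A,D,G,H] q_used=3 → run C
t=12: queue=[A,D,G,H,C] q_used=0 → run A
t=13: queue=[D,G,H,C] q_used=0 → run D
t=14: queue=[D,G,H,C] q_used=1 → run D
t=15: queue=[D,G,H,C] q_used=2 → run D
t=16: queue=[D,G,H,C] q_used=3 → run D
t=17: queue=[G,H,C] q_used=0 → run G
t=18: queue=[G,H,C] q_used=1 → run G
t=19: queue=[G,H,C] q_used=2 → run G
t=20: queue=[G,H,C] q_used=3 → run G
t=21: queue=[H,C,G] q_used=0 → run H
t=22: queue=[H,C,G] q_used=1 → run H
t=23: queue=[H,C,G] q_used=2 → run H
t=24: queue=[C,G] q_used=0 → run C
t=25: queue=[G] q_used=0 → run G
t=26: queue=[G] q_used=1 → run G
t=27: queue=[G] q_used=2 → run G
t=28: queue=[G] q_used=3 → run G
t=29: (idle)
t=30: (idle)
t=31: (idle)
t=32: (idle)
t=33: (idle)
t=34: (idle)

completion order = F, A, D, H, C, G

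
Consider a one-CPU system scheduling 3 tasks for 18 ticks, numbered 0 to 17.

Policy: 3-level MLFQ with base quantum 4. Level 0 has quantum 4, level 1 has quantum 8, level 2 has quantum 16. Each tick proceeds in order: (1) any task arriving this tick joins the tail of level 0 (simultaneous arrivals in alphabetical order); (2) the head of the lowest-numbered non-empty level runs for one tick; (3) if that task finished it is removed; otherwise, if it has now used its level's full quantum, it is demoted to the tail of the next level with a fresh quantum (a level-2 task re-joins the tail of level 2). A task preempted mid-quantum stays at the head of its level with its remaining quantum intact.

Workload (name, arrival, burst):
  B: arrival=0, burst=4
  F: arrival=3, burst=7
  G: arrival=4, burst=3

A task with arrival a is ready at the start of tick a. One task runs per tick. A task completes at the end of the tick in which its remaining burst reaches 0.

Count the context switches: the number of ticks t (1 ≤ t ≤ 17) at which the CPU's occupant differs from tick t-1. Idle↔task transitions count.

t=0: L0/L1/L2 = B/-/- → run B
t=1: L0/L1/L2 = B/-/- → run B
t=2: L0/L1/L2 = B/-/- → run B
t=3: L0/L1/L2 = BF/-/- → run B
t=4: L0/L1/L2 = FG/-/- → run F
t=5: L0/L1/L2 = FG/-/- → run F
t=6: L0/L1/L2 = FG/-/- → run F
t=7: L0/L1/L2 = FG/-/- → run F
t=8: L0/L1/L2 = G/F/- → run G
t=9: L0/L1/L2 = G/F/- → run G
t=10: L0/L1/L2 = G/F/- → run G
t=11: L0/L1/L2 = -/F/- → run F
t=12: L0/L1/L2 = -/F/- → run F
t=13: L0/L1/L2 = -/F/- → run F
t=14: (idle)
t=15: (idle)
t=16: (idle)
t=17: (idle)

context switches = 4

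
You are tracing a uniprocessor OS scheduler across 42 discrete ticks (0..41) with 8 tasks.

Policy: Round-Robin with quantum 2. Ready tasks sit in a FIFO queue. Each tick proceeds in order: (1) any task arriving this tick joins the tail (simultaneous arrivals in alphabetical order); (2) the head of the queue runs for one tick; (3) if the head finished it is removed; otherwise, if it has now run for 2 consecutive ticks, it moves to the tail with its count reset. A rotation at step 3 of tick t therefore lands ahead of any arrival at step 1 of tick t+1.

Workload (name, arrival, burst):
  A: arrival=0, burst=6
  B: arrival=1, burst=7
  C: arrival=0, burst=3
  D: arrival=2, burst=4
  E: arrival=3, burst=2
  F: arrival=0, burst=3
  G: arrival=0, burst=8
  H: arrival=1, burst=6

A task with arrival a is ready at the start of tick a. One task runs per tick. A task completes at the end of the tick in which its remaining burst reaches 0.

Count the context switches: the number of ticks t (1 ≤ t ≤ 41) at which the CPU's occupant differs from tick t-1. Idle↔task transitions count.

t=0: queue=[A,C,F,G] q_used=0 → run A
t=1: queue=[A,C,F,G,B,H] q_used=1 → run A
t=2: queue=[C,F,G,B,H,A,D] q_used=0 → run C
t=3: queue=[C,F,G,B,H,A,D,E] q_used=1 → run C
t=4: queue=[F,G,B,H,A,D,E,C] q_used=0 → run F
t=5: queue=[F,G,B,H,A,D,E,C] q_used=1 → run F
t=6: queue=[G,B,H,A,D,E,C,F] q_used=0 → run G
t=7: queue=[G,B,H,A,D,E,C,F] q_used=1 → run G
t=8: queue=[B,H,A,D,E,C,F,G] q_used=0 → run B
t=9: queue=[B,H,A,D,E,C,F,G] q_used=1 → run B
t=10: queue=[H,A,D,E,C,F,G,B] q_used=0 → run H
t=11: queue=[H,A,D,E,C,F,G,B] q_used=1 → run H
t=12: queue=[A,D,E,C,F,G,B,H] q_used=0 → run A
t=13: queue=[A,D,E,C,F,G,B,H] q_used=1 → run A
t=14: queue=[D,E,C,F,G,B,H,A] q_used=0 → run D
t=15: queue=[D,E,C,F,G,B,H,A] q_used=1 → run D
t=16: queue=[E,C,F,G,B,H,A,D] q_used=0 → run E
t=17: queue=[E,C,F,G,B,H,A,D] q_used=1 → run E
t=18: queue=[C,F,G,B,H,A,D] q_used=0 → run C
t=19: queue=[F,G,B,H,A,D] q_used=0 → run F
t=20: queue=[G,B,H,A,D] q_used=0 → run G
t=21: queue=[G,B,H,A,D] q_used=1 → run G
t=22: queue=[B,H,A,D,G] q_used=0 → run B
t=23: queue=[B,H,A,D,G] q_used=1 → run B
t=24: queue=[H,A,D,G,B] q_used=0 → run H
t=25: queue=[H,A,D,G,B] q_used=1 → run H
t=26: queue=[A,D,G,B,H] q_used=0 → run A
t=27: queue=[A,D,G,B,H] q_used=1 → run A
t=28: queue=[D,G,B,H] q_used=0 → run D
t=29: queue=[D,G,B,H] q_used=1 → run D
t=30: queue=[G,B,H] q_used=0 → run G
t=31: queue=[G,B,H] q_used=1 → run G
t=32: queue=[B,H,G] q_used=0 → run B
t=33: queue=[B,H,G] q_used=1 → run B
t=34: queue=[H,G,B] q_used=0 → run H
t=35: queue=[H,G,B] q_used=1 → run H
t=36: queue=[G,B] q_used=0 → run G
t=37: queue=[G,B] q_used=1 → run G
t=38: queue=[B] q_used=0 → run B
t=39: (idle)
t=40: (idle)
t=41: (idle)

context switches = 21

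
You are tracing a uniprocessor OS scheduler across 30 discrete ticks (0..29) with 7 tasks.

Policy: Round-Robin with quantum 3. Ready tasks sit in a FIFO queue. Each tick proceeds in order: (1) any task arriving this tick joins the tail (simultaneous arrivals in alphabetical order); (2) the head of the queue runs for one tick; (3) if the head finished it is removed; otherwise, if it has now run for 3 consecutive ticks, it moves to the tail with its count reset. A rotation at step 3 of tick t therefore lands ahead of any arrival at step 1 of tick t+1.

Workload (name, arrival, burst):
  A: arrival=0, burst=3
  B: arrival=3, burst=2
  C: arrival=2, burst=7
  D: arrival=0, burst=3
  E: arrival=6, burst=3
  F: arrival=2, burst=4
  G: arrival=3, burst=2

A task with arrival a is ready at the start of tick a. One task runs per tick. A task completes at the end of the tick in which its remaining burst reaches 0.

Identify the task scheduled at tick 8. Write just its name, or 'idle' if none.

t=0: queue=[A,D] q_used=0 → run A
t=1: queue=[A,D] q_used=1 → run A
t=2: queue=[A,D,C,F] q_used=2 → run A
t=3: queue=[D,C,F,B,G] q_used=0 → run D
t=4: queue=[D,C,F,B,G] q_used=1 → run D
t=5: queue=[D,C,F,B,G] q_used=2 → run D
t=6: queue=[C,F,B,G,E] q_used=0 → run C
t=7: queue=[C,F,B,G,E] q_used=1 → run C
t=8: queue=[C,F,B,G,E] q_used=2 → run C
t=9: queue=[F,B,G,E,C] q_used=0 → run F
t=10: queue=[F,B,G,E,C] q_used=1 → run F
t=11: queue=[F,B,G,E,C] q_used=2 → run F
t=12: queue=[B,G,E,C,F] q_used=0 → run B
t=13: queue=[B,G,E,C,F] q_used=1 → run B
t=14: queue=[G,E,C,F] q_used=0 → run G
t=15: queue=[G,E,C,F] q_used=1 → run G
t=16: queue=[E,C,F] q_used=0 → run E
t=17: queue=[E,C,F] q_used=1 → run E
t=18: queue=[E,C,F] q_used=2 → run E
t=19: queue=[C,F] q_used=0 → run C
t=20: queue=[C,F] q_used=1 → run C
t=21: queue=[C,F] q_used=2 → run C
t=22: queue=[F,C] q_used=0 → run F
t=23: queue=[C] q_used=0 → run C
t=24: (idle)
t=25: (idle)
t=26: (idle)
t=27: (idle)
t=28: (idle)
t=29: (idle)

running at tick 8 = C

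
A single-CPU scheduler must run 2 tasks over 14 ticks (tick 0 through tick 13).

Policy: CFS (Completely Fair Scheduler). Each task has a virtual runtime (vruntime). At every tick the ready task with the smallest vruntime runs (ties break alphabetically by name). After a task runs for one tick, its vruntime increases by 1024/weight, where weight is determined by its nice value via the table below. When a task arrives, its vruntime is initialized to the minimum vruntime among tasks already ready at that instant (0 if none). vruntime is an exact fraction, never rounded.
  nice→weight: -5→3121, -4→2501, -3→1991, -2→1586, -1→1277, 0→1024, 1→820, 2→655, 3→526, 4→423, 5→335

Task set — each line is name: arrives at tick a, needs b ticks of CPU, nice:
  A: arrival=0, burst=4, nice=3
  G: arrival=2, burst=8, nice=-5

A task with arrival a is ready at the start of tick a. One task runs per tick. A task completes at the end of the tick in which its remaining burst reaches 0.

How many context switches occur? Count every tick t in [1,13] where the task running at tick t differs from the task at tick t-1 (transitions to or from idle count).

t=0: vr[A=0] → run A
t=1: vr[A=512/263] → run A
t=2: vr[A=1024/263 G=1024/263] → run A
t=3: vr[A=1536/263 G=1024/263] → run G
t=4: vr[A=1536/263 G=3465216/820823] → run G
t=5: vr[A=1536/263 G=3734528/820823] → run G
t=6: vr[A=1536/263 G=4003840/820823] → run G
t=7: vr[A=1536/263 G=4273152/820823] → run G
t=8: vr[A=1536/263 G=4542464/820823] → run G
t=9: vr[A=1536/263 G=4811776/820823] → run A
t=10: vr[G=4811776/820823] → run G
t=11: vr[G=5081088/820823] → run G
t=12: (idle)
t=13: (idle)

context switches = 4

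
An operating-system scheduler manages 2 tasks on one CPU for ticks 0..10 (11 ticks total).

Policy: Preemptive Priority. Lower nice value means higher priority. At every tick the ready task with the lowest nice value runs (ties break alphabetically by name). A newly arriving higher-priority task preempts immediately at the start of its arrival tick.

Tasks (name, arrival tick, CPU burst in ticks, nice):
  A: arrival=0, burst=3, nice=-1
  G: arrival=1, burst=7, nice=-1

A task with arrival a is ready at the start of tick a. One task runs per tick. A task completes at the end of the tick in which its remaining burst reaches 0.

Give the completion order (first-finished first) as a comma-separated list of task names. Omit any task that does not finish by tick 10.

t=0: ready={A} → run A
t=1: ready={A,G} → run A
t=2: ready={A,G} → run A
t=3: ready={G} → run G
t=4: ready={G} → run G
t=5: ready={G} → run G
t=6: ready={G} → run G
t=7: ready={G} → run G
t=8: ready={G} → run G
t=9: ready={G} → run G
t=10: (idle)

completion order = A, G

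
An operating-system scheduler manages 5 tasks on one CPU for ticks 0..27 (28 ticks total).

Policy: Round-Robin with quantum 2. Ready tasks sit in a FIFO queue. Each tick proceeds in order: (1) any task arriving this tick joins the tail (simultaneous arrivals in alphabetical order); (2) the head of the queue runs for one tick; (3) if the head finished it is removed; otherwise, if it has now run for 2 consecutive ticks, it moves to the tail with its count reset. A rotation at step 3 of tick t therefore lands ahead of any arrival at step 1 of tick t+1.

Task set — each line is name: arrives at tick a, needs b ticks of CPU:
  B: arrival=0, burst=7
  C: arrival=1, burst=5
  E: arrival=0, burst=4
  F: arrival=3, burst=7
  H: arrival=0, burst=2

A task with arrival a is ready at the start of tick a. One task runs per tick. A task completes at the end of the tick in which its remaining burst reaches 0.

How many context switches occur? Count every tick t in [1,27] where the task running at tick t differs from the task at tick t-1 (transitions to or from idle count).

context switches = 13

t=0: queue=[B,E,H] q_used=0 → run B
t=1: queue=[B,E,H,C] q_used=1 → run B
t=2: queue=[E,H,C,B] q_used=0 → run E
t=3: queue=[E,H,C,B,F] q_used=1 → run E
t=4: queue=[H,C,B,F,E] q_used=0 → run H
t=5: queue=[H,C,B,F,E] q_used=1 → run H
t=6: queue=[C,B,F,E] q_used=0 → run C
t=7: queue=[C,B,F,E] q_used=1 → run C
t=8: queue=[B,F,E,C] q_used=0 → run B
t=9: queue=[B,F,E,C] q_used=1 → run B
t=10: queue=[F,E,C,B] q_used=0 → run F
t=11: queue=[F,E,C,B] q_used=1 → run F
t=12: queue=[E,C,B,F] q_used=0 → run E
t=13: queue=[E,C,B,F] q_used=1 → run E
t=14: queue=[C,B,F] q_used=0 → run C
t=15: queue=[C,B,F] q_used=1 → run C
t=16: queue=[B,F,C] q_used=0 → run B
t=17: queue=[B,F,C] q_used=1 → run B
t=18: queue=[F,C,B] q_used=0 → run F
t=19: queue=[F,C,B] q_used=1 → run F
t=20: queue=[C,B,F] q_used=0 → run C
t=21: queue=[B,F] q_used=0 → run B
t=22: queue=[F] q_used=0 → run F
t=23: queue=[F] q_used=1 → run F
t=24: queue=[F] q_used=0 → run F
t=25: (idle)
t=26: (idle)
t=27: (idle)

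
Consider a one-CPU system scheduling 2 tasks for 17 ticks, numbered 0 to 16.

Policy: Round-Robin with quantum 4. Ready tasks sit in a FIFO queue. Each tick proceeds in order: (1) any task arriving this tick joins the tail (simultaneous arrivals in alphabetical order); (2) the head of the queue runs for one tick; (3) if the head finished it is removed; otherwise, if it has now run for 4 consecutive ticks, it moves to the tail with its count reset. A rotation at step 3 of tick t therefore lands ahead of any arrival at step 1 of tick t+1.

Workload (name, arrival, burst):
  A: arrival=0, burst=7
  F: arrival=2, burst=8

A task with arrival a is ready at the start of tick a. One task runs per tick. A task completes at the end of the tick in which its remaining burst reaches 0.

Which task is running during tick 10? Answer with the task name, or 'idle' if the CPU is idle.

running at tick 10 = A

t=0: queue=[A] q_used=0 → run A
t=1: queue=[A] q_used=1 → run A
t=2: queue=[A,F] q_used=2 → run A
t=3: queue=[A,F] q_used=3 → run A
t=4: queue=[F,A] q_used=0 → run F
t=5: queue=[F,A] q_used=1 → run F
t=6: queue=[F,A] q_used=2 → run F
t=7: queue=[F,A] q_used=3 → run F
t=8: queue=[A,F] q_used=0 → run A
t=9: queue=[A,F] q_used=1 → run A
t=10: queue=[A,F] q_used=2 → run A
t=11: queue=[F] q_used=0 → run F
t=12: queue=[F] q_used=1 → run F
t=13: queue=[F] q_used=2 → run F
t=14: queue=[F] q_used=3 → run F
t=15: (idle)
t=16: (idle)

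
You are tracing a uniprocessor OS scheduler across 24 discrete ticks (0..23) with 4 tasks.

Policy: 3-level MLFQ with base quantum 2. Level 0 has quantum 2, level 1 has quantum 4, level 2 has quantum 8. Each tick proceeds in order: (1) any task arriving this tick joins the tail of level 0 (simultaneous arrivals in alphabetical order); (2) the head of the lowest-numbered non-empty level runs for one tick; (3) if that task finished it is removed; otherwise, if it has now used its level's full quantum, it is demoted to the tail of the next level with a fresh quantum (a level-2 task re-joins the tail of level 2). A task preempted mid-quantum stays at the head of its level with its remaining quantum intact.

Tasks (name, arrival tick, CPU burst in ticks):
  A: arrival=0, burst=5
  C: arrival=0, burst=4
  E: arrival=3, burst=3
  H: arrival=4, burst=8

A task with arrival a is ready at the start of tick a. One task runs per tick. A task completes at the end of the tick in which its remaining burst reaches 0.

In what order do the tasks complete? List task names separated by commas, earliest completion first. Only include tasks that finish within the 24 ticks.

t=0: L0/L1/L2 = AC/-/- → run A
t=1: L0/L1/L2 = AC/-/- → run A
t=2: L0/L1/L2 = C/A/- → run C
t=3: L0/L1/L2 = CE/A/- → run C
t=4: L0/L1/L2 = EH/AC/- → run E
t=5: L0/L1/L2 = EH/AC/- → run E
t=6: L0/L1/L2 = H/ACE/- → run H
t=7: L0/L1/L2 = H/ACE/- → run H
t=8: L0/L1/L2 = -/ACEH/- → run A
t=9: L0/L1/L2 = -/ACEH/- → run A
t=10: L0/L1/L2 = -/ACEH/- → run A
t=11: L0/L1/L2 = -/CEH/- → run C
t=12: L0/L1/L2 = -/CEH/- → run C
t=13: L0/L1/L2 = -/EH/- → run E
t=14: L0/L1/L2 = -/H/- → run H
t=15: L0/L1/L2 = -/H/- → run H
t=16: L0/L1/L2 = -/H/- → run H
t=17: L0/L1/L2 = -/H/- → run H
t=18: L0/L1/L2 = -/-/H → run H
t=19: L0/L1/L2 = -/-/H → run H
t=20: (idle)
t=21: (idle)
t=22: (idle)
t=23: (idle)

completion order = A, C, E, H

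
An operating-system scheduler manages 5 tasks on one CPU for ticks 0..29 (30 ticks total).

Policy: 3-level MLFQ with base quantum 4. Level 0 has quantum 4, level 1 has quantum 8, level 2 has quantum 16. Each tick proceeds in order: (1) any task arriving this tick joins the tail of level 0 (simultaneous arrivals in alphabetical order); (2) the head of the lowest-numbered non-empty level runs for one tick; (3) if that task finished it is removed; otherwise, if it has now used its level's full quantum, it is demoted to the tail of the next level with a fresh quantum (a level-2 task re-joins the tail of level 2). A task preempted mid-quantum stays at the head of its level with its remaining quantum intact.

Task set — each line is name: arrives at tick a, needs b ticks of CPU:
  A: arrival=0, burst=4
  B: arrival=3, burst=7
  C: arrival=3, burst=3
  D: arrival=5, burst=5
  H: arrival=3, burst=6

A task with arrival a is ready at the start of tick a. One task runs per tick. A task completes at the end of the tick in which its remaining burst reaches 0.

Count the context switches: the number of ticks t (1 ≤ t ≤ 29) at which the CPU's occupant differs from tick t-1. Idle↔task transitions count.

context switches = 8

t=0: L0/L1/L2 = A/-/- → run A
t=1: L0/L1/L2 = A/-/- → run A
t=2: L0/L1/L2 = A/-/- → run A
t=3: L0/L1/L2 = ABCH/-/- → run A
t=4: L0/L1/L2 = BCH/-/- → run B
t=5: L0/L1/L2 = BCHD/-/- → run B
t=6: L0/L1/L2 = BCHD/-/- → run B
t=7: L0/L1/L2 = BCHD/-/- → run B
t=8: L0/L1/L2 = CHD/B/- → run C
t=9: L0/L1/L2 = CHD/B/- → run C
t=10: L0/L1/L2 = CHD/B/- → run C
t=11: L0/L1/L2 = HD/B/- → run H
t=12: L0/L1/L2 = HD/B/- → run H
t=13: L0/L1/L2 = HD/B/- → run H
t=14: L0/L1/L2 = HD/B/- → run H
t=15: L0/L1/L2 = D/BH/- → run D
t=16: L0/L1/L2 = D/BH/- → run D
t=17: L0/L1/L2 = D/BH/- → run D
t=18: L0/L1/L2 = D/BH/- → run D
t=19: L0/L1/L2 = -/BHD/- → run B
t=20: L0/L1/L2 = -/BHD/- → run B
t=21: L0/L1/L2 = -/BHD/- → run B
t=22: L0/L1/L2 = -/HD/- → run H
t=23: L0/L1/L2 = -/HD/- → run H
t=24: L0/L1/L2 = -/D/- → run D
t=25: (idle)
t=26: (idle)
t=27: (idle)
t=28: (idle)
t=29: (idle)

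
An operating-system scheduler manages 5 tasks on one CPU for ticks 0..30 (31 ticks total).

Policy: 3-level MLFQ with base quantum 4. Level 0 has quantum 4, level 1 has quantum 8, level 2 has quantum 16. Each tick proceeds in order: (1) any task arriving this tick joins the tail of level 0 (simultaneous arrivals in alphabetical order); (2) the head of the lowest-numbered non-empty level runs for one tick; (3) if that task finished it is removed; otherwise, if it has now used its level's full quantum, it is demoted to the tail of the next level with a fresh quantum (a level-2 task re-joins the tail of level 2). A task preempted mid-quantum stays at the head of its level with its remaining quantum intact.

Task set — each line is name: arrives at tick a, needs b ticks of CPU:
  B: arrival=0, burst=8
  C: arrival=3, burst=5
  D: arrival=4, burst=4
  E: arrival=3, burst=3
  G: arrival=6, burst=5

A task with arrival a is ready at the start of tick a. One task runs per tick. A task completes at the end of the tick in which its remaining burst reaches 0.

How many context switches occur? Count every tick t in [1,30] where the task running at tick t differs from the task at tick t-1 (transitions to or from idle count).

context switches = 8

t=0: L0/L1/L2 = B/-/- → run B
t=1: L0/L1/L2 = B/-/- → run B
t=2: L0/L1/L2 = B/-/- → run B
t=3: L0/L1/L2 = BCE/-/- → run B
t=4: L0/L1/L2 = CED/B/- → run C
t=5: L0/L1/L2 = CED/B/- → run C
t=6: L0/L1/L2 = CEDG/B/- → run C
t=7: L0/L1/L2 = CEDG/B/- → run C
t=8: L0/L1/L2 = EDG/BC/- → run E
t=9: L0/L1/L2 = EDG/BC/- → run E
t=10: L0/L1/L2 = EDG/BC/- → run E
t=11: L0/L1/L2 = DG/BC/- → run D
t=12: L0/L1/L2 = DG/BC/- → run D
t=13: L0/L1/L2 = DG/BC/- → run D
t=14: L0/L1/L2 = DG/BC/- → run D
t=15: L0/L1/L2 = G/BC/- → run G
t=16: L0/L1/L2 = G/BC/- → run G
t=17: L0/L1/L2 = G/BC/- → run G
t=18: L0/L1/L2 = G/BC/- → run G
t=19: L0/L1/L2 = -/BCG/- → run B
t=20: L0/L1/L2 = -/BCG/- → run B
t=21: L0/L1/L2 = -/BCG/- → run B
t=22: L0/L1/L2 = -/BCG/- → run B
t=23: L0/L1/L2 = -/CG/- → run C
t=24: L0/L1/L2 = -/G/- → run G
t=25: (idle)
t=26: (idle)
t=27: (idle)
t=28: (idle)
t=29: (idle)
t=30: (idle)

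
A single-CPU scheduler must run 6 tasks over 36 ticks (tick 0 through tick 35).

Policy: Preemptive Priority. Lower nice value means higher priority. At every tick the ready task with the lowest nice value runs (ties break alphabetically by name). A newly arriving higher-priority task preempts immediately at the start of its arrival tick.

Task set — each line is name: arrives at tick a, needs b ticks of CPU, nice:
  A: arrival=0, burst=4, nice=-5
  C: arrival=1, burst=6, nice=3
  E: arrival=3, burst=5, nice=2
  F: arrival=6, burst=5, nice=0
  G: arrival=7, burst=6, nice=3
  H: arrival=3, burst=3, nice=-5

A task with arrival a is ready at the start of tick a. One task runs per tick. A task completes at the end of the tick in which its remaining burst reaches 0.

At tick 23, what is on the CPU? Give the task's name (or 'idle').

running at tick 23 = G

t=0: ready={A} → run A
t=1: ready={A,C} → run A
t=2: ready={A,C} → run A
t=3: ready={A,C,E,H} → run A
t=4: ready={C,E,H} → run H
t=5: ready={C,E,H} → run H
t=6: ready={C,E,F,H} → run H
t=7: ready={C,E,F,G} → run F
t=8: ready={C,E,F,G} → run F
t=9: ready={C,E,F,G} → run F
t=10: ready={C,E,F,G} → run F
t=11: ready={C,E,F,G} → run F
t=12: ready={C,E,G} → run E
t=13: ready={C,E,G} → run E
t=14: ready={C,E,G} → run E
t=15: ready={C,E,G} → run E
t=16: ready={C,E,G} → run E
t=17: ready={C,G} → run C
t=18: ready={C,G} → run C
t=19: ready={C,G} → run C
t=20: ready={C,G} → run C
t=21: ready={C,G} → run C
t=22: ready={C,G} → run C
t=23: ready={G} → run G
t=24: ready={G} → run G
t=25: ready={G} → run G
t=26: ready={G} → run G
t=27: ready={G} → run G
t=28: ready={G} → run G
t=29: (idle)
t=30: (idle)
t=31: (idle)
t=32: (idle)
t=33: (idle)
t=34: (idle)
t=35: (idle)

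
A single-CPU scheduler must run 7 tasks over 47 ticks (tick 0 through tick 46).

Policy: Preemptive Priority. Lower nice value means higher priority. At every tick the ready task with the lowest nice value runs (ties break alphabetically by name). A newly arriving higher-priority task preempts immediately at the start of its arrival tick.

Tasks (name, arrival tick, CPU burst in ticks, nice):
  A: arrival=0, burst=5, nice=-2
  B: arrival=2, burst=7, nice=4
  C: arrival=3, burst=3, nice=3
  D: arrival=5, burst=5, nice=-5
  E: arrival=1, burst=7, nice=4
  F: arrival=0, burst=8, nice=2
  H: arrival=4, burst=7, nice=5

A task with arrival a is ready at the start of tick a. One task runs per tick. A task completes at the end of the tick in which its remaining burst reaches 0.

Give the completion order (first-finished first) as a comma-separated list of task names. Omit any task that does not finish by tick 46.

completion order = A, D, F, C, B, E, H

t=0: ready={A,F} → run A
t=1: ready={A,E,F} → run A
t=2: ready={A,B,E,F} → run A
t=3: ready={A,B,C,E,F} → run A
t=4: ready={A,B,C,E,F,H} → run A
t=5: ready={B,C,D,E,F,H} → run D
t=6: ready={B,C,D,E,F,H} → run D
t=7: ready={B,C,D,E,F,H} → run D
t=8: ready={B,C,D,E,F,H} → run D
t=9: ready={B,C,D,E,F,H} → run D
t=10: ready={B,C,E,F,H} → run F
t=11: ready={B,C,E,F,H} → run F
t=12: ready={B,C,E,F,H} → run F
t=13: ready={B,C,E,F,H} → run F
t=14: ready={B,C,E,F,H} → run F
t=15: ready={B,C,E,F,H} → run F
t=16: ready={B,C,E,F,H} → run F
t=17: ready={B,C,E,F,H} → run F
t=18: ready={B,C,E,H} → run C
t=19: ready={B,C,E,H} → run C
t=20: ready={B,C,E,H} → run C
t=21: ready={B,E,H} → run B
t=22: ready={B,E,H} → run B
t=23: ready={B,E,H} → run B
t=24: ready={B,E,H} → run B
t=25: ready={B,E,H} → run B
t=26: ready={B,E,H} → run B
t=27: ready={B,E,H} → run B
t=28: ready={E,H} → run E
t=29: ready={E,H} → run E
t=30: ready={E,H} → run E
t=31: ready={E,H} → run E
t=32: ready={E,H} → run E
t=33: ready={E,H} → run E
t=34: ready={E,H} → run E
t=35: ready={H} → run H
t=36: ready={H} → run H
t=37: ready={H} → run H
t=38: ready={H} → run H
t=39: ready={H} → run H
t=40: ready={H} → run H
t=41: ready={H} → run H
t=42: (idle)
t=43: (idle)
t=44: (idle)
t=45: (idle)
t=46: (idle)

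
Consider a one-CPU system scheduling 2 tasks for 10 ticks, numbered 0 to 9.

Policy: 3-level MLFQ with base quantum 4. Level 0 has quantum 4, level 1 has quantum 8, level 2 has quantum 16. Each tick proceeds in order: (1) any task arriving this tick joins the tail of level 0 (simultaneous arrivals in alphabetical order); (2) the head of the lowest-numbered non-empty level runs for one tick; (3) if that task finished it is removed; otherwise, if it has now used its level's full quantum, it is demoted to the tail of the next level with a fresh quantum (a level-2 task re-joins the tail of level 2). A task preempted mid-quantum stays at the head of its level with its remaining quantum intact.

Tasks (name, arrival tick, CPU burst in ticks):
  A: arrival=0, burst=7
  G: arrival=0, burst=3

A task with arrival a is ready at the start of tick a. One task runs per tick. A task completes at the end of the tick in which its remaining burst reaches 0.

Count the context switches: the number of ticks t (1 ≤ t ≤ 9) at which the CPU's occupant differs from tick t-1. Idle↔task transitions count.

context switches = 2

t=0: L0/L1/L2 = AG/-/- → run A
t=1: L0/L1/L2 = AG/-/- → run A
t=2: L0/L1/L2 = AG/-/- → run A
t=3: L0/L1/L2 = AG/-/- → run A
t=4: L0/L1/L2 = G/A/- → run G
t=5: L0/L1/L2 = G/A/- → run G
t=6: L0/L1/L2 = G/A/- → run G
t=7: L0/L1/L2 = -/A/- → run A
t=8: L0/L1/L2 = -/A/- → run A
t=9: L0/L1/L2 = -/A/- → run A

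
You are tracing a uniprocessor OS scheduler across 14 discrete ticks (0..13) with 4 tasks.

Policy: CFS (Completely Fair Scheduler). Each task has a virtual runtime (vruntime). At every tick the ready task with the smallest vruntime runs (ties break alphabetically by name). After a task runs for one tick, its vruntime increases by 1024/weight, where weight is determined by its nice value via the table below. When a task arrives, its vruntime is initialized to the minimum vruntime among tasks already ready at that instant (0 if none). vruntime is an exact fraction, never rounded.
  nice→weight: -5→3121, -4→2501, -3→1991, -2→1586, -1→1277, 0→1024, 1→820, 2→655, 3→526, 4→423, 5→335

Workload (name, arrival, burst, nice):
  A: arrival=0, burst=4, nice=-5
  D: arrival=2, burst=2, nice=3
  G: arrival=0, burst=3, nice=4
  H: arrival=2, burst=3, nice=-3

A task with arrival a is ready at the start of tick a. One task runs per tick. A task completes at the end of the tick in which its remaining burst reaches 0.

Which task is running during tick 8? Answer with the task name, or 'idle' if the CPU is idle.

running at tick 8 = H

t=0: vr[A=0 G=0] → run A
t=1: vr[A=1024/3121 G=0] → run G
t=2: vr[A=1024/3121 D=1024/3121 G=1024/423 H=1024/3121] → run A
t=3: vr[A=2048/3121 D=1024/3121 G=1024/423 H=1024/3121] → run D
t=4: vr[A=2048/3121 D=1867264/820823 G=1024/423 H=1024/3121] → run H
t=5: vr[A=2048/3121 D=1867264/820823 G=1024/423 H=5234688/6213911] → run A
t=6: vr[A=3072/3121 D=1867264/820823 G=1024/423 H=5234688/6213911] → run H
t=7: vr[A=3072/3121 D=1867264/820823 G=1024/423 H=8430592/6213911] → run A
t=8: vr[D=1867264/820823 G=1024/423 H=8430592/6213911] → run H
t=9: vr[D=1867264/820823 G=1024/423] → run D
t=10: vr[G=1024/423] → run G
t=11: vr[G=2048/423] → run G
t=12: (idle)
t=13: (idle)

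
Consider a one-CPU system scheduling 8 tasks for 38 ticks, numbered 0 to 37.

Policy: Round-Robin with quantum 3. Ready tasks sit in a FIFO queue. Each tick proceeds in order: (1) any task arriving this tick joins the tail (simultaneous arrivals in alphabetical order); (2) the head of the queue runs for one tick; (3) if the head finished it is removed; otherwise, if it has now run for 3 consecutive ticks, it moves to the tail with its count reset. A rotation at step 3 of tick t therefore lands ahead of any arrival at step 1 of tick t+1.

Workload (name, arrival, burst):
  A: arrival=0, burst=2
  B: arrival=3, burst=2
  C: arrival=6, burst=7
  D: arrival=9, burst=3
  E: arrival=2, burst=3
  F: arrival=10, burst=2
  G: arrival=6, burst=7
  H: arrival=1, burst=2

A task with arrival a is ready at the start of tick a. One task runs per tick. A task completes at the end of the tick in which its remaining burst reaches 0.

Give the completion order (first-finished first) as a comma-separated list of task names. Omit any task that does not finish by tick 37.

t=0: queue=[A] q_used=0 → run A
t=1: queue=[A,H] q_used=1 → run A
t=2: queue=[H,E] q_used=0 → run H
t=3: queue=[H,E,B] q_used=1 → run H
t=4: queue=[E,B] q_used=0 → run E
t=5: queue=[E,B] q_used=1 → run E
t=6: queue=[E,B,C,G] q_used=2 → run E
t=7: queue=[B,C,G] q_used=0 → run B
t=8: queue=[B,C,G] q_used=1 → run B
t=9: queue=[C,G,D] q_used=0 → run C
t=10: queue=[C,G,D,F] q_used=1 → run C
t=11: queue=[C,G,D,F] q_used=2 → run C
t=12: queue=[G,D,F,C] q_used=0 → run G
t=13: queue=[G,D,F,C] q_used=1 → run G
t=14: queue=[G,D,F,C] q_used=2 → run G
t=15: queue=[D,F,C,G] q_used=0 → run D
t=16: queue=[D,F,C,G] q_used=1 → run D
t=17: queue=[D,F,C,G] q_used=2 → run D
t=18: queue=[F,C,G] q_used=0 → run F
t=19: queue=[F,C,G] q_used=1 → run F
t=20: queue=[C,G] q_used=0 → run C
t=21: queue=[C,G] q_used=1 → run C
t=22: queue=[C,G] q_used=2 → run C
t=23: queue=[G,C] q_used=0 → run G
t=24: queue=[G,C] q_used=1 → run G
t=25: queue=[G,C] q_used=2 → run G
t=26: queue=[C,G] q_used=0 → run C
t=27: queue=[G] q_used=0 → run G
t=28: (idle)
t=29: (idle)
t=30: (idle)
t=31: (idle)
t=32: (idle)
t=33: (idle)
t=34: (idle)
t=35: (idle)
t=36: (idle)
t=37: (idle)

completion order = A, H, E, B, D, F, C, G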